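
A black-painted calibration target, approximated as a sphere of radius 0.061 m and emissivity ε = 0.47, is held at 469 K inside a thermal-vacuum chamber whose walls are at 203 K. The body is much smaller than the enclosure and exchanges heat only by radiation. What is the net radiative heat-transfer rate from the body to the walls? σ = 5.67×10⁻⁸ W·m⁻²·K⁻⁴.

For a small grey body in a large enclosure: P_net = εσA(T_body⁴ − T_wall⁴).
A = 4πr² = 0.04676 m²; T_body⁴ − T_wall⁴ = 4.838×10¹⁰ − 1.698×10⁹ = 4.668×10¹⁰ K⁴.
|P_net| = 0.47·5.67×10⁻⁸·0.04676·4.668×10¹⁰.

P_net ≈ 58.2 W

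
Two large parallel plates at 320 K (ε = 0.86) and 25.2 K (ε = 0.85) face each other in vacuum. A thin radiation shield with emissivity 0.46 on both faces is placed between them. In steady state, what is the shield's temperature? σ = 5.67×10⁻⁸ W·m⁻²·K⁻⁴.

T_s ≈ 269 K

In steady state the net flux on the hot side equals that on the cold side.
σ(T₁⁴−T_s⁴)/D₁ = σ(T_s⁴−T₂⁴)/D₂, with D₁ = 1/ε₁+1/ε_s−1 = 2.337, D₂ = 1/ε_s+1/ε₂−1 = 2.350.
Solve for T_s⁴: T_s⁴ = (D₂·T₁⁴ + D₁·T₂⁴)/(D₁+D₂) = 5.258×10⁹ K⁴.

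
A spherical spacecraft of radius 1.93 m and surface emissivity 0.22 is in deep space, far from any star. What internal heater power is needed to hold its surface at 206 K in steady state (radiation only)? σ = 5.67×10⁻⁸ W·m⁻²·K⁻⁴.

P ≈ 1050 W

P = εσ·4πr²·T⁴.
4πr² = 46.81 m²; T⁴ = 1.801×10⁹ K⁴.
P = 0.22·5.67×10⁻⁸·46.81·1.801×10⁹.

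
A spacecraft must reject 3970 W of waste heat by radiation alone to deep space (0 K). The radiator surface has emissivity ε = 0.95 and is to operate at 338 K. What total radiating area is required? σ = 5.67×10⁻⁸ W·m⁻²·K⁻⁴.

P = εσA T⁴ ⇒ A = P/(εσT⁴).
T⁴ = 1.305×10¹⁰ K⁴.
A = 3970/(0.95 × 5.67×10⁻⁸ × 1.305×10¹⁰).

A ≈ 5.65 m²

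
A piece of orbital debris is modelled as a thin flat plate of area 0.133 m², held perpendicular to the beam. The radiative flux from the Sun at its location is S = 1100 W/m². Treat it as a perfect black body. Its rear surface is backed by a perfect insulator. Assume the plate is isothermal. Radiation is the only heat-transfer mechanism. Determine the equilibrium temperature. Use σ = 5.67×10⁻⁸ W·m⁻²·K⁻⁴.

At equilibrium, absorbed power = emitted power.
Absorbing cross-section = A = 0.1330 m²; emitting surface = A = 0.1330 m² (ratio 1).
S·A_cross = εσ·A_surf·T⁴  ⇒  T⁴ = S/(1σ).
T⁴ = 1.00·1100/(1·5.67×10⁻⁸) = 1.940×10¹⁰ K⁴.
T = (1.940×10¹⁰)^(1/4).

T ≈ 373 K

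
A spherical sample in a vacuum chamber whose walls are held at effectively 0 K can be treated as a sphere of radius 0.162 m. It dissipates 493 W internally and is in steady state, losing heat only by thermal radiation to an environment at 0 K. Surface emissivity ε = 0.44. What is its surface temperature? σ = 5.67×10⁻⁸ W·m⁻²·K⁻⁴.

T ≈ 495 K

Steady state: internal power = radiated power, P = εσA T⁴.
Radiating area A = 4πr² = 0.3298 m².
T⁴ = P/(εσA) = 493/(0.44·5.67×10⁻⁸·0.3298) = 5.992×10¹⁰ K⁴.
T = (5.992×10¹⁰)^(1/4).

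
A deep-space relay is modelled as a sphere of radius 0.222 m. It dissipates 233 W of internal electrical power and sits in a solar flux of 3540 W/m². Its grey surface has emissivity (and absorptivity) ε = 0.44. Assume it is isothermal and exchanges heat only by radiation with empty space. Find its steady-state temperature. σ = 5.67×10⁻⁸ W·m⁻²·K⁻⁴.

At steady state, absorbed solar power + internal power = radiated power.
Absorbed: α·S·A_cross = 0.44·3540·0.1548 = 241.2 W (cross-section πr²).
Total input = 241.2 + 233 = 474.2 W.
Radiated: εσ·A_surf·T⁴ with A_surf = 4πr² = 0.6193 m².
T⁴ = 474.2/(0.44·5.67×10⁻⁸·0.6193) = 3.069×10¹⁰ K⁴.

T ≈ 419 K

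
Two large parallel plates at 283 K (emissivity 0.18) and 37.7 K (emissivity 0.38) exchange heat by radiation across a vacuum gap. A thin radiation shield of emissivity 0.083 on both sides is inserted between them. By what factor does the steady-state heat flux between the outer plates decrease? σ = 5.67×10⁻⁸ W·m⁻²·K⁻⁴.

Without shield: q₀ = σΔ(T⁴)/(1/ε₁+1/ε₂−1) with denominator 7.187.
With shield the two gaps are in series; the resistances add: (1/ε₁+1/ε_s−1)+(1/ε_s+1/ε₂−1) = 16.60+13.68 = 30.28.
Heat-flux ratio q₀/q = 30.28/7.187.

factor ≈ 4.21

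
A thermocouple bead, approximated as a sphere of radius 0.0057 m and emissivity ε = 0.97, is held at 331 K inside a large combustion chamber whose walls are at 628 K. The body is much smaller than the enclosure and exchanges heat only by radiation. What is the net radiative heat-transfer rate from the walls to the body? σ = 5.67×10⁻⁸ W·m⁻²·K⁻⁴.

P_net ≈ 3.22 W

For a small grey body in a large enclosure: P_net = εσA(T_body⁴ − T_wall⁴).
A = 4πr² = 4.083×10⁻⁴ m²; T_body⁴ − T_wall⁴ = 1.200×10¹⁰ − 1.555×10¹¹ = -1.435×10¹¹ K⁴.
|P_net| = 0.97·5.67×10⁻⁸·4.083×10⁻⁴·1.435×10¹¹.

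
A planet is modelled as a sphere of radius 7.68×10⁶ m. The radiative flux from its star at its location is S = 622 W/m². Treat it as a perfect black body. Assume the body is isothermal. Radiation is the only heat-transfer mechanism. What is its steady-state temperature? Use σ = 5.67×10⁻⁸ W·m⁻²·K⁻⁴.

At equilibrium, absorbed power = emitted power.
Absorbing cross-section = πr² = 1.853×10¹⁴ m²; emitting surface = 4πr² = 7.412×10¹⁴ m² (ratio 4).
S·A_cross = εσ·A_surf·T⁴  ⇒  T⁴ = S/(4σ).
T⁴ = 1.00·622/(4·5.67×10⁻⁸) = 2.743×10⁹ K⁴.
T = (2.743×10⁹)^(1/4).

T ≈ 229 K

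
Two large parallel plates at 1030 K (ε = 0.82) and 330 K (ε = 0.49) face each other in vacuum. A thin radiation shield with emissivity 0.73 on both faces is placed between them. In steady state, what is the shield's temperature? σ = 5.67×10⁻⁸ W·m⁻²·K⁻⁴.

T_s ≈ 909 K

In steady state the net flux on the hot side equals that on the cold side.
σ(T₁⁴−T_s⁴)/D₁ = σ(T_s⁴−T₂⁴)/D₂, with D₁ = 1/ε₁+1/ε_s−1 = 1.589, D₂ = 1/ε_s+1/ε₂−1 = 2.411.
Solve for T_s⁴: T_s⁴ = (D₂·T₁⁴ + D₁·T₂⁴)/(D₁+D₂) = 6.830×10¹¹ K⁴.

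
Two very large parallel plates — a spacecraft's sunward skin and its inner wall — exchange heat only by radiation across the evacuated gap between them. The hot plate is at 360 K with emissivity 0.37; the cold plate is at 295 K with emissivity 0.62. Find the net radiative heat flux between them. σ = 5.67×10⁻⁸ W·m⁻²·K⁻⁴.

q ≈ 158 W/m²

For two infinite grey parallel plates, q = σ(T₁⁴ − T₂⁴)/(1/ε₁ + 1/ε₂ − 1).
T₁⁴ − T₂⁴ = 1.680×10¹⁰ − 7.573×10⁹ = 9.223×10⁹ K⁴.
1/ε₁ + 1/ε₂ − 1 = 2.703 + 1.613 − 1 = 3.316.
q = 5.67×10⁻⁸ × 9.223×10⁹ / 3.316.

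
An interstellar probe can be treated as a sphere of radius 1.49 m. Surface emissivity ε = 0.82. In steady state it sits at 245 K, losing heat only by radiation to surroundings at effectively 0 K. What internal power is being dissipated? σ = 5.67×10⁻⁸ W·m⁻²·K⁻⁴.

P ≈ 4670 W

Steady state: P = εσA T⁴.
A = 4πr² = 27.90 m²; T⁴ = (245)⁴ = 3.603×10⁹ K⁴.
P = 0.82 × 5.67×10⁻⁸ × 27.90 × 3.603×10⁹.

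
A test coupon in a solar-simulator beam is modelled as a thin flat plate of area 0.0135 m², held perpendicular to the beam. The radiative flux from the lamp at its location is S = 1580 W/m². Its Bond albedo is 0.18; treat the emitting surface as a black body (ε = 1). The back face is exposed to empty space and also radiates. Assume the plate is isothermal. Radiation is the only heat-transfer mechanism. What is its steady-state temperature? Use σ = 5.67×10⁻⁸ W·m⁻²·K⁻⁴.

At equilibrium, absorbed power = emitted power.
Absorbing cross-section = A = 0.01350 m²; emitting surface = 2A = 0.02700 m² (ratio 2).
(1−a)S·A_cross = εσ·A_surf·T⁴  ⇒  T⁴ = (1−a)S/(2σ).
T⁴ = 0.820·1580/(2·5.67×10⁻⁸) = 1.143×10¹⁰ K⁴.
T = (1.143×10¹⁰)^(1/4).

T ≈ 327 K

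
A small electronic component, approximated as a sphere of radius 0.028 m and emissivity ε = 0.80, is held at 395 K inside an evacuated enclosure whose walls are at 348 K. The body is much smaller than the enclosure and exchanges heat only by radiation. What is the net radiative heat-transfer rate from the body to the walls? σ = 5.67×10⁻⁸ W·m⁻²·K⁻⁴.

For a small grey body in a large enclosure: P_net = εσA(T_body⁴ − T_wall⁴).
A = 4πr² = 0.009852 m²; T_body⁴ − T_wall⁴ = 2.434×10¹⁰ − 1.467×10¹⁰ = 9.678×10⁹ K⁴.
|P_net| = 0.80·5.67×10⁻⁸·0.009852·9.678×10⁹.

P_net ≈ 4.32 W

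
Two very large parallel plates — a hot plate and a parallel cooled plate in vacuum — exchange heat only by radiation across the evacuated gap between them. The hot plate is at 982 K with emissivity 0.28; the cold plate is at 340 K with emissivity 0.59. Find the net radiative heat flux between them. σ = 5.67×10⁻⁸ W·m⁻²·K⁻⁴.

q ≈ 12200 W/m²

For two infinite grey parallel plates, q = σ(T₁⁴ − T₂⁴)/(1/ε₁ + 1/ε₂ − 1).
T₁⁴ − T₂⁴ = 9.299×10¹¹ − 1.336×10¹⁰ = 9.166×10¹¹ K⁴.
1/ε₁ + 1/ε₂ − 1 = 3.571 + 1.695 − 1 = 4.266.
q = 5.67×10⁻⁸ × 9.166×10¹¹ / 4.266.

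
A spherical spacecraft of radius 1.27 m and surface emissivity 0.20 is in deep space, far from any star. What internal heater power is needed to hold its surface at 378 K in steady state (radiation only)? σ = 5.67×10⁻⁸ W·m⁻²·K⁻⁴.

P ≈ 4690 W

P = εσ·4πr²·T⁴.
4πr² = 20.27 m²; T⁴ = 2.042×10¹⁰ K⁴.
P = 0.20·5.67×10⁻⁸·20.27·2.042×10¹⁰.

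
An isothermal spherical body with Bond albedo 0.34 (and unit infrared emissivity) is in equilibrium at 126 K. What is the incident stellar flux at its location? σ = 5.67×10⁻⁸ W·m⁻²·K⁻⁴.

S ≈ 86.6 W/m²

(1−a)S·πr² = σ·4πr²·T⁴ ⇒ S = 4σT⁴/(1−a).
S = 4·5.67×10⁻⁸·2.520×10⁸/0.660.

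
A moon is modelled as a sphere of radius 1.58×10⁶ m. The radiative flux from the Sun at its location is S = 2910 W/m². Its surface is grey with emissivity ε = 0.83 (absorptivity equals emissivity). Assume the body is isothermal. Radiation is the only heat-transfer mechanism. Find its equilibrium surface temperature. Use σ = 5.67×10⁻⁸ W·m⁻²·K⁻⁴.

At equilibrium, absorbed power = emitted power.
Absorbing cross-section = πr² = 7.843×10¹² m²; emitting surface = 4πr² = 3.137×10¹³ m² (ratio 4).
εS·A_cross = εσ·A_surf·T⁴  ⇒  T⁴ = S/(4σ)   (ε cancels).
T⁴ = 2910/(4·5.67×10⁻⁸) = 1.283×10¹⁰ K⁴.
T = (1.283×10¹⁰)^(1/4).

T ≈ 337 K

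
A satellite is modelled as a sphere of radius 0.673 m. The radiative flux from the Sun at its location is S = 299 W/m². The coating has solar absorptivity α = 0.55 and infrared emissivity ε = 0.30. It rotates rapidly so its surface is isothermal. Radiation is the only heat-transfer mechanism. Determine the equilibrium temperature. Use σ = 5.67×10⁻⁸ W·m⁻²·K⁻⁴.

T ≈ 222 K

At equilibrium, absorbed power = emitted power.
Absorbing cross-section = πr² = 1.423 m²; emitting surface = 4πr² = 5.692 m² (ratio 4).
αS·A_cross = εσ·A_surf·T⁴  ⇒  T⁴ = αS/(ε·4σ).
T⁴ = 0.550·299/(0.30·4·5.67×10⁻⁸) = 2.417×10⁹ K⁴.
T = (2.417×10⁹)^(1/4).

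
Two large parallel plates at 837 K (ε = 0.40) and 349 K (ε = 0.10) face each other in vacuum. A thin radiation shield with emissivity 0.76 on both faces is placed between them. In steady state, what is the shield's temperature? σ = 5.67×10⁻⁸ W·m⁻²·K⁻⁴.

T_s ≈ 790 K

In steady state the net flux on the hot side equals that on the cold side.
σ(T₁⁴−T_s⁴)/D₁ = σ(T_s⁴−T₂⁴)/D₂, with D₁ = 1/ε₁+1/ε_s−1 = 2.816, D₂ = 1/ε_s+1/ε₂−1 = 10.32.
Solve for T_s⁴: T_s⁴ = (D₂·T₁⁴ + D₁·T₂⁴)/(D₁+D₂) = 3.887×10¹¹ K⁴.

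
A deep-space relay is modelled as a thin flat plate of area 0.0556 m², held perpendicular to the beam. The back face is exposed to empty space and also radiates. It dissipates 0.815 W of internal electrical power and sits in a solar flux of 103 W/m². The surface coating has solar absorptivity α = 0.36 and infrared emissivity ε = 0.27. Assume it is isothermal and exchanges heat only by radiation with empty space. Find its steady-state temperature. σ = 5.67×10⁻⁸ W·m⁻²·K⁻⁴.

T ≈ 203 K

At steady state, absorbed solar power + internal power = radiated power.
Absorbed: α·S·A_cross = 0.36·103·0.05560 = 2.062 W (cross-section A).
Total input = 2.062 + 0.815 = 2.877 W.
Radiated: εσ·A_surf·T⁴ with A_surf = 2A = 0.1112 m².
T⁴ = 2.877/(0.27·5.67×10⁻⁸·0.1112) = 1.690×10⁹ K⁴.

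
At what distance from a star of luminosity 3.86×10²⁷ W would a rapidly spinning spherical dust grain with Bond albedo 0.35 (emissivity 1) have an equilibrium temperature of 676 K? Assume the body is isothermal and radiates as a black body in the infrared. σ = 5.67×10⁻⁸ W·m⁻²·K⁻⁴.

d ≈ 6.49×10¹⁰ m

For an isothermal black-emitting sphere, (1−a)S·πr² = σ·4πr²·T⁴ ⇒ S = 4σT⁴/(1−a).
S = 4·5.67×10⁻⁸·(676)⁴/0.650 = 72860 W/m².
Flux falls as S = L/(4πd²), so d = √(L/(4πS)) = √(3.86×10²⁷/(4π·72860)).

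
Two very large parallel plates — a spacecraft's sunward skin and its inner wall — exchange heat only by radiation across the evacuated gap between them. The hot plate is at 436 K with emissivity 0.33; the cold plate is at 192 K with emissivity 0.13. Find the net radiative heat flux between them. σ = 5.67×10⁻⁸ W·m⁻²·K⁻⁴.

q ≈ 203 W/m²

For two infinite grey parallel plates, q = σ(T₁⁴ − T₂⁴)/(1/ε₁ + 1/ε₂ − 1).
T₁⁴ − T₂⁴ = 3.614×10¹⁰ − 1.359×10⁹ = 3.478×10¹⁰ K⁴.
1/ε₁ + 1/ε₂ − 1 = 3.030 + 7.692 − 1 = 9.723.
q = 5.67×10⁻⁸ × 3.478×10¹⁰ / 9.723.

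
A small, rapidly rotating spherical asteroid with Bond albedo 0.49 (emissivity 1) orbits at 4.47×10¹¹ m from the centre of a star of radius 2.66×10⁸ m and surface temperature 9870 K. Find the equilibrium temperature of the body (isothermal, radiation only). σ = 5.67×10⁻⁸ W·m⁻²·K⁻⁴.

The star's surface emits σT_*⁴; at distance d the flux is S = σT_*⁴(R_*/d)².
S = 5.67×10⁻⁸·(9870)⁴·(2.66×10⁸/4.47×10¹¹)² = 190.5 W/m².
For an isothermal sphere T⁴ = (1−a)S/(4σ) = 4.285×10⁸ K⁴.

T ≈ 144 K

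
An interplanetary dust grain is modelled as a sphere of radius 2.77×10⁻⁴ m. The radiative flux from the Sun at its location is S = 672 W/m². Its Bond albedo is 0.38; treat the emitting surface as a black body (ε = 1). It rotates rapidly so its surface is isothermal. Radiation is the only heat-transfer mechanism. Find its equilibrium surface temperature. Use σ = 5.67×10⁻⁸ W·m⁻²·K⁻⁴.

T ≈ 207 K

At equilibrium, absorbed power = emitted power.
Absorbing cross-section = πr² = 2.411×10⁻⁷ m²; emitting surface = 4πr² = 9.642×10⁻⁷ m² (ratio 4).
(1−a)S·A_cross = εσ·A_surf·T⁴  ⇒  T⁴ = (1−a)S/(4σ).
T⁴ = 0.620·672/(4·5.67×10⁻⁸) = 1.837×10⁹ K⁴.
T = (1.837×10⁹)^(1/4).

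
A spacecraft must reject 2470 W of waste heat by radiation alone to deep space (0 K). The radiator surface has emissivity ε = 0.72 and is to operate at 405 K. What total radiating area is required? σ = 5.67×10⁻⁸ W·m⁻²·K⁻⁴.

P = εσA T⁴ ⇒ A = P/(εσT⁴).
T⁴ = 2.690×10¹⁰ K⁴.
A = 2470/(0.72 × 5.67×10⁻⁸ × 2.690×10¹⁰).

A ≈ 2.25 m²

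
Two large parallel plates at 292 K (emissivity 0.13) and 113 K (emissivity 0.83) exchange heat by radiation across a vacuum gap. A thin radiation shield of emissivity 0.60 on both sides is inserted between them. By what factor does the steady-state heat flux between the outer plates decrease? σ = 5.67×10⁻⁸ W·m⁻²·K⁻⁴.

Without shield: q₀ = σΔ(T⁴)/(1/ε₁+1/ε₂−1) with denominator 7.897.
With shield the two gaps are in series; the resistances add: (1/ε₁+1/ε_s−1)+(1/ε_s+1/ε₂−1) = 8.359+1.871 = 10.23.
Heat-flux ratio q₀/q = 10.23/7.897.

factor ≈ 1.30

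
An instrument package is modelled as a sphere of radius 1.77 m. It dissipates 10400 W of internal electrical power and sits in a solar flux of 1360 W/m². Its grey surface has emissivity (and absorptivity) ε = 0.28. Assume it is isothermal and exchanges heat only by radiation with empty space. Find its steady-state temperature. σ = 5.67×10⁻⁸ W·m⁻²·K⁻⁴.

T ≈ 388 K

At steady state, absorbed solar power + internal power = radiated power.
Absorbed: α·S·A_cross = 0.28·1360·9.842 = 3748 W (cross-section πr²).
Total input = 3748 + 10400 = 14150 W.
Radiated: εσ·A_surf·T⁴ with A_surf = 4πr² = 39.37 m².
T⁴ = 14150/(0.28·5.67×10⁻⁸·39.37) = 2.264×10¹⁰ K⁴.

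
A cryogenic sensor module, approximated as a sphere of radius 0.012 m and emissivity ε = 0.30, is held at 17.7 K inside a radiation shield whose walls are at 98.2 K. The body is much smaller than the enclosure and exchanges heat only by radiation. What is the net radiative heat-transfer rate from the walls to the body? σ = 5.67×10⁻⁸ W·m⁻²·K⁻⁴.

For a small grey body in a large enclosure: P_net = εσA(T_body⁴ − T_wall⁴).
A = 4πr² = 0.001810 m²; T_body⁴ − T_wall⁴ = 98150 − 9.299×10⁷ = -9.289×10⁷ K⁴.
|P_net| = 0.30·5.67×10⁻⁸·0.001810·9.289×10⁷.

P_net ≈ 0.00286 W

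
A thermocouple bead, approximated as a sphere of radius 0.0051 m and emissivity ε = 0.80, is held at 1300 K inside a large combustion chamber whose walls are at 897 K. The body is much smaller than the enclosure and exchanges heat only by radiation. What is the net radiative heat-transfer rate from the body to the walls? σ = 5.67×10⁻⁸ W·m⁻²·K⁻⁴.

P_net ≈ 32.7 W

For a small grey body in a large enclosure: P_net = εσA(T_body⁴ − T_wall⁴).
A = 4πr² = 3.269×10⁻⁴ m²; T_body⁴ − T_wall⁴ = 2.856×10¹² − 6.474×10¹¹ = 2.209×10¹² K⁴.
|P_net| = 0.80·5.67×10⁻⁸·3.269×10⁻⁴·2.209×10¹².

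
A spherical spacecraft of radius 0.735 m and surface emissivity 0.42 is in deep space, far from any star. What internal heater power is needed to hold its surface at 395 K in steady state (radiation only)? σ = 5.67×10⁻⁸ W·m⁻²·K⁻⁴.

P ≈ 3940 W

P = εσ·4πr²·T⁴.
4πr² = 6.789 m²; T⁴ = 2.434×10¹⁰ K⁴.
P = 0.42·5.67×10⁻⁸·6.789·2.434×10¹⁰.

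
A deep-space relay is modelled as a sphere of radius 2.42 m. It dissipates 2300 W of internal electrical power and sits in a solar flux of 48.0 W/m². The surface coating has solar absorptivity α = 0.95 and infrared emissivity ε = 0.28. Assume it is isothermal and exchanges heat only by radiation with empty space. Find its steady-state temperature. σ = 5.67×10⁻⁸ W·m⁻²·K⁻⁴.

At steady state, absorbed solar power + internal power = radiated power.
Absorbed: α·S·A_cross = 0.95·48.0·18.40 = 839.0 W (cross-section πr²).
Total input = 839.0 + 2300 = 3139 W.
Radiated: εσ·A_surf·T⁴ with A_surf = 4πr² = 73.59 m².
T⁴ = 3139/(0.28·5.67×10⁻⁸·73.59) = 2.687×10⁹ K⁴.

T ≈ 228 K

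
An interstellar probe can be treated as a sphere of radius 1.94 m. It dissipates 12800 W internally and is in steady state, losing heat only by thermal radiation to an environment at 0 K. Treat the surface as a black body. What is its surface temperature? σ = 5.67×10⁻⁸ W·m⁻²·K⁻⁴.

T ≈ 263 K

Steady state: internal power = radiated power, P = εσA T⁴.
Radiating area A = 4πr² = 47.29 m².
T⁴ = P/(εσA) = 12800/(1.0·5.67×10⁻⁸·47.29) = 4.773×10⁹ K⁴.
T = (4.773×10⁹)^(1/4).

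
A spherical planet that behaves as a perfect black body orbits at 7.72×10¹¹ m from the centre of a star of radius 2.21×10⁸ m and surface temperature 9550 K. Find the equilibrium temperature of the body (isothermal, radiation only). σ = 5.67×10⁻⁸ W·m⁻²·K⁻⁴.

The star's surface emits σT_*⁴; at distance d the flux is S = σT_*⁴(R_*/d)².
S = 5.67×10⁻⁸·(9550)⁴·(2.21×10⁸/7.72×10¹¹)² = 38.65 W/m².
For an isothermal sphere T⁴ = (1−a)S/(4σ) = 1.704×10⁸ K⁴.

T ≈ 114 K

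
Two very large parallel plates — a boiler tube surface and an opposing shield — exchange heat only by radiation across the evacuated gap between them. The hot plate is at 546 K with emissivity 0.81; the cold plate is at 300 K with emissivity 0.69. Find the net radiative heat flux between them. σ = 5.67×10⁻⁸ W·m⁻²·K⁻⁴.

q ≈ 2720 W/m²

For two infinite grey parallel plates, q = σ(T₁⁴ − T₂⁴)/(1/ε₁ + 1/ε₂ − 1).
T₁⁴ − T₂⁴ = 8.887×10¹⁰ − 8.100×10⁹ = 8.077×10¹⁰ K⁴.
1/ε₁ + 1/ε₂ − 1 = 1.235 + 1.449 − 1 = 1.684.
q = 5.67×10⁻⁸ × 8.077×10¹⁰ / 1.684.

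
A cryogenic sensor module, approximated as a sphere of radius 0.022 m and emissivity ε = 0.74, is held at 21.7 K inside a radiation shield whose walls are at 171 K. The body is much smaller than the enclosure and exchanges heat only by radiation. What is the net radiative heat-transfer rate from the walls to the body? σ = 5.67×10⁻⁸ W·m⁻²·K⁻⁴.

For a small grey body in a large enclosure: P_net = εσA(T_body⁴ − T_wall⁴).
A = 4πr² = 0.006082 m²; T_body⁴ − T_wall⁴ = 2.217×10⁵ − 8.550×10⁸ = -8.548×10⁸ K⁴.
|P_net| = 0.74·5.67×10⁻⁸·0.006082·8.548×10⁸.

P_net ≈ 0.218 W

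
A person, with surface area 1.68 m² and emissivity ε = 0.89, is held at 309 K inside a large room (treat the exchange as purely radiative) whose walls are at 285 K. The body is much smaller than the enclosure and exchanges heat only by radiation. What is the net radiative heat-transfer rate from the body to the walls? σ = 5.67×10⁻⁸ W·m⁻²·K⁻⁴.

For a small grey body in a large enclosure: P_net = εσA(T_body⁴ − T_wall⁴).
A = 1.68 m²; T_body⁴ − T_wall⁴ = 9.117×10⁹ − 6.598×10⁹ = 2.519×10⁹ K⁴.
|P_net| = 0.89·5.67×10⁻⁸·1.680·2.519×10⁹.

P_net ≈ 214 W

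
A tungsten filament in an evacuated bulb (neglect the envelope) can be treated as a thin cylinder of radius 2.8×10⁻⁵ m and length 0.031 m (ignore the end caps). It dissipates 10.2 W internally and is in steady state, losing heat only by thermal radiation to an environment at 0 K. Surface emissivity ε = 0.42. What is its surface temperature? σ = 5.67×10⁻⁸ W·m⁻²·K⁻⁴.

Steady state: internal power = radiated power, P = εσA T⁴.
Radiating area A = 2πrL = 5.454×10⁻⁶ m².
T⁴ = P/(εσA) = 10.2/(0.42·5.67×10⁻⁸·5.454×10⁻⁶) = 7.854×10¹³ K⁴.
T = (7.854×10¹³)^(1/4).

T ≈ 2980 K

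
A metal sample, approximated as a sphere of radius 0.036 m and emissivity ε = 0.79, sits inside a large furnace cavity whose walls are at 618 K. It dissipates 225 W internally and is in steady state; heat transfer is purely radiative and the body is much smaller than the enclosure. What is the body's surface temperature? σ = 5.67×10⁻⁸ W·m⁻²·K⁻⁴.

T ≈ 821 K

For a small grey body in a large enclosure, net radiated power = εσA(T⁴ − T_w⁴).
Steady state: P = εσA(T⁴ − T_w⁴) with A = 4πr² = 0.01629 m².
T⁴ = P/(εσA) + T_w⁴ = 225/(0.79·5.67×10⁻⁸·0.01629) + (618)⁴
    = 3.084×10¹¹ + 1.459×10¹¹ = 4.543×10¹¹ K⁴.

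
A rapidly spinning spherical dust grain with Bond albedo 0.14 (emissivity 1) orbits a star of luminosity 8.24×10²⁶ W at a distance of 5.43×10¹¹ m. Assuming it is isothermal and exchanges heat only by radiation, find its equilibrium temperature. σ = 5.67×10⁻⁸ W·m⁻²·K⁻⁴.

First find the stellar flux at distance d: S = L/(4πd²) = 8.24×10²⁶/(4π·(5.43×10¹¹)²) = 222.4 W/m².
For an isothermal sphere, absorbed (1−a)S·πr² = emitted σ·4πr²·T⁴, so T⁴ = (1−a)S/(4σ).
T⁴ = 0.860·222.4/(4·5.67×10⁻⁸) = 8.433×10⁸ K⁴.

T ≈ 170 K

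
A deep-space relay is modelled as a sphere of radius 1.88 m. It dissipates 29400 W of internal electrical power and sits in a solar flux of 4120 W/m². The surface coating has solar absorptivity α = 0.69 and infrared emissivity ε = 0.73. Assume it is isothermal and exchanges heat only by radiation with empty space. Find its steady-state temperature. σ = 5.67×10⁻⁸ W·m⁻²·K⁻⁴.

T ≈ 427 K

At steady state, absorbed solar power + internal power = radiated power.
Absorbed: α·S·A_cross = 0.69·4120·11.10 = 31570 W (cross-section πr²).
Total input = 31570 + 29400 = 60970 W.
Radiated: εσ·A_surf·T⁴ with A_surf = 4πr² = 44.41 m².
T⁴ = 60970/(0.73·5.67×10⁻⁸·44.41) = 3.316×10¹⁰ K⁴.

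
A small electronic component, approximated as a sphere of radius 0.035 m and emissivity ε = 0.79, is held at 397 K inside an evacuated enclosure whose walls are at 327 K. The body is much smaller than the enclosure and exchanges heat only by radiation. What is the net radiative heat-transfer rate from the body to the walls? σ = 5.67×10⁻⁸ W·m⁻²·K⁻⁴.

For a small grey body in a large enclosure: P_net = εσA(T_body⁴ − T_wall⁴).
A = 4πr² = 0.01539 m²; T_body⁴ − T_wall⁴ = 2.484×10¹⁰ − 1.143×10¹⁰ = 1.341×10¹⁰ K⁴.
|P_net| = 0.79·5.67×10⁻⁸·0.01539·1.341×10¹⁰.

P_net ≈ 9.24 W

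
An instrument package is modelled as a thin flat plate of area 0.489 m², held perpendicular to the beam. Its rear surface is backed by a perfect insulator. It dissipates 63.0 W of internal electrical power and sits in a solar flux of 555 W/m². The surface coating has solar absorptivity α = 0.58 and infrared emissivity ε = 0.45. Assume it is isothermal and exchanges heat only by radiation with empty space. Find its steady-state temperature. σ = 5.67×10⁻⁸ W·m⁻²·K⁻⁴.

At steady state, absorbed solar power + internal power = radiated power.
Absorbed: α·S·A_cross = 0.58·555·0.4890 = 157.4 W (cross-section A).
Total input = 157.4 + 63.0 = 220.4 W.
Radiated: εσ·A_surf·T⁴ with A_surf = A = 0.4890 m².
T⁴ = 220.4/(0.45·5.67×10⁻⁸·0.4890) = 1.767×10¹⁰ K⁴.

T ≈ 365 K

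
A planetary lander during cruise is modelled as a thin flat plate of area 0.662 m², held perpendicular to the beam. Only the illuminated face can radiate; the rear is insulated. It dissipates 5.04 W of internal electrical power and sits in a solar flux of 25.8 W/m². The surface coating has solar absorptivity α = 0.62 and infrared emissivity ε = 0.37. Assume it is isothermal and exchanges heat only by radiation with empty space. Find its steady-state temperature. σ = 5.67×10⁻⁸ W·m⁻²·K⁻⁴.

At steady state, absorbed solar power + internal power = radiated power.
Absorbed: α·S·A_cross = 0.62·25.8·0.6620 = 10.59 W (cross-section A).
Total input = 10.59 + 5.04 = 15.63 W.
Radiated: εσ·A_surf·T⁴ with A_surf = A = 0.6620 m².
T⁴ = 15.63/(0.37·5.67×10⁻⁸·0.6620) = 1.125×10⁹ K⁴.

T ≈ 183 K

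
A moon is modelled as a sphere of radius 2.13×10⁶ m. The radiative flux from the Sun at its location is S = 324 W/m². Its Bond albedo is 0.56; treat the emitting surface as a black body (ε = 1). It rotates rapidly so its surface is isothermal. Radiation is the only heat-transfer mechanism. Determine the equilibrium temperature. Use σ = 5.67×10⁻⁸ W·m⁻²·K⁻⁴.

T ≈ 158 K

At equilibrium, absorbed power = emitted power.
Absorbing cross-section = πr² = 1.425×10¹³ m²; emitting surface = 4πr² = 5.701×10¹³ m² (ratio 4).
(1−a)S·A_cross = εσ·A_surf·T⁴  ⇒  T⁴ = (1−a)S/(4σ).
T⁴ = 0.440·324/(4·5.67×10⁻⁸) = 6.286×10⁸ K⁴.
T = (6.286×10⁸)^(1/4).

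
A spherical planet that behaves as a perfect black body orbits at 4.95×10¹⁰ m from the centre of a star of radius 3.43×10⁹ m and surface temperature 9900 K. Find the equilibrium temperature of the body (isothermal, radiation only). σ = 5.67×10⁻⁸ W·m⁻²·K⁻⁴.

The star's surface emits σT_*⁴; at distance d the flux is S = σT_*⁴(R_*/d)².
S = 5.67×10⁻⁸·(9900)⁴·(3.43×10⁹/4.95×10¹⁰)² = 2.615×10⁶ W/m².
For an isothermal sphere T⁴ = (1−a)S/(4σ) = 1.153×10¹³ K⁴.

T ≈ 1840 K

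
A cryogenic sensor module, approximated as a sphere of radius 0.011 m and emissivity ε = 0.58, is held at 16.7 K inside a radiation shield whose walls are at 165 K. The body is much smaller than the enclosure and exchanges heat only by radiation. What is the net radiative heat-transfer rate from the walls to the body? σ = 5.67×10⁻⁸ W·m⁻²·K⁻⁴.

P_net ≈ 0.0371 W

For a small grey body in a large enclosure: P_net = εσA(T_body⁴ − T_wall⁴).
A = 4πr² = 0.001521 m²; T_body⁴ − T_wall⁴ = 77780 − 7.412×10⁸ = -7.411×10⁸ K⁴.
|P_net| = 0.58·5.67×10⁻⁸·0.001521·7.411×10⁸.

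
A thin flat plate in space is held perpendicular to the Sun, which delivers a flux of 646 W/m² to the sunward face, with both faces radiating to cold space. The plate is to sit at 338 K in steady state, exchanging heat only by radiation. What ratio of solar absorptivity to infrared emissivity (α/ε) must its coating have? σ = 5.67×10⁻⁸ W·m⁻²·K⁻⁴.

Balance: αS·A = εσ·2A·T⁴ ⇒ α/ε = 2σT⁴/S.
α/ε = 2·5.67×10⁻⁸·(338)⁴/646 = 2·5.67×10⁻⁸·1.305×10¹⁰/646.

α/ε ≈ 2.29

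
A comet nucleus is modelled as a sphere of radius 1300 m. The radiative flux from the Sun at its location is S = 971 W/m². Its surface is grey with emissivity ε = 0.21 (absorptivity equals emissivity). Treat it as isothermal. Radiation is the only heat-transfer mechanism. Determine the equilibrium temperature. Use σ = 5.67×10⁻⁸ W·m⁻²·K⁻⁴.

At equilibrium, absorbed power = emitted power.
Absorbing cross-section = πr² = 5.309×10⁶ m²; emitting surface = 4πr² = 2.124×10⁷ m² (ratio 4).
εS·A_cross = εσ·A_surf·T⁴  ⇒  T⁴ = S/(4σ)   (ε cancels).
T⁴ = 971/(4·5.67×10⁻⁸) = 4.281×10⁹ K⁴.
T = (4.281×10⁹)^(1/4).

T ≈ 256 K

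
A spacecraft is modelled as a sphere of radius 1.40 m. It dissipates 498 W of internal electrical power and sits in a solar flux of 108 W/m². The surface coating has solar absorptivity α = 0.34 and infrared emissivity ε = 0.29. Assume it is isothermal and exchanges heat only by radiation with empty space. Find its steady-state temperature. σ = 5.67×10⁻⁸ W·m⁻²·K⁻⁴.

At steady state, absorbed solar power + internal power = radiated power.
Absorbed: α·S·A_cross = 0.34·108·6.158 = 226.1 W (cross-section πr²).
Total input = 226.1 + 498 = 724.1 W.
Radiated: εσ·A_surf·T⁴ with A_surf = 4πr² = 24.63 m².
T⁴ = 724.1/(0.29·5.67×10⁻⁸·24.63) = 1.788×10⁹ K⁴.

T ≈ 206 K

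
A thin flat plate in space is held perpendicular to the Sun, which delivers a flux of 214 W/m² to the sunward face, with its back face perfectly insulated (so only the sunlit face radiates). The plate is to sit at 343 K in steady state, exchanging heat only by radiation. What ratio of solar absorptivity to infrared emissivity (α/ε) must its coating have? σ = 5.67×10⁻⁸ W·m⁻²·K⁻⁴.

α/ε ≈ 3.67

Balance: αS·A = εσ·1A·T⁴ ⇒ α/ε = σT⁴/S.
α/ε = 5.67×10⁻⁸·(343)⁴/214 = 5.67×10⁻⁸·1.384×10¹⁰/214.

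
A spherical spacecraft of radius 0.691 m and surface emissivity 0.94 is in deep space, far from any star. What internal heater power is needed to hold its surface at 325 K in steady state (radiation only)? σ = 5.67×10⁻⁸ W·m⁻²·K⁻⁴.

P = εσ·4πr²·T⁴.
4πr² = 6.000 m²; T⁴ = 1.116×10¹⁰ K⁴.
P = 0.94·5.67×10⁻⁸·6.000·1.116×10¹⁰.

P ≈ 3570 W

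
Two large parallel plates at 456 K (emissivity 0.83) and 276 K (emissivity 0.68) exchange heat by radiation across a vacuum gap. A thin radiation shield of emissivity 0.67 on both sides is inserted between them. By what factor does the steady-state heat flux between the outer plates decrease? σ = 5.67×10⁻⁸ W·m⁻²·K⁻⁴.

factor ≈ 2.18

Without shield: q₀ = σΔ(T⁴)/(1/ε₁+1/ε₂−1) with denominator 1.675.
With shield the two gaps are in series; the resistances add: (1/ε₁+1/ε_s−1)+(1/ε_s+1/ε₂−1) = 1.697+1.963 = 3.660.
Heat-flux ratio q₀/q = 3.660/1.675.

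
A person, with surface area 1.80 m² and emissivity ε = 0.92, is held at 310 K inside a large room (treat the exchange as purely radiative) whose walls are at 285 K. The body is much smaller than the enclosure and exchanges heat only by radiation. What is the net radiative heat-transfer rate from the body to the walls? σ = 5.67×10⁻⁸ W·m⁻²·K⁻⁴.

For a small grey body in a large enclosure: P_net = εσA(T_body⁴ − T_wall⁴).
A = 1.80 m²; T_body⁴ − T_wall⁴ = 9.235×10⁹ − 6.598×10⁹ = 2.638×10⁹ K⁴.
|P_net| = 0.92·5.67×10⁻⁸·1.800·2.638×10⁹.

P_net ≈ 248 W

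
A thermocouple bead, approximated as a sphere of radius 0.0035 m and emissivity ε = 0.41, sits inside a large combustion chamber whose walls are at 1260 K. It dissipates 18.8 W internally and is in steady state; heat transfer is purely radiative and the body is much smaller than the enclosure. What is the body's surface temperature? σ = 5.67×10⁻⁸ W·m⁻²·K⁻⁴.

T ≈ 1670 K

For a small grey body in a large enclosure, net radiated power = εσA(T⁴ − T_w⁴).
Steady state: P = εσA(T⁴ − T_w⁴) with A = 4πr² = 1.539×10⁻⁴ m².
T⁴ = P/(εσA) + T_w⁴ = 18.8/(0.41·5.67×10⁻⁸·1.539×10⁻⁴) + (1260)⁴
    = 5.253×10¹² + 2.520×10¹² = 7.774×10¹² K⁴.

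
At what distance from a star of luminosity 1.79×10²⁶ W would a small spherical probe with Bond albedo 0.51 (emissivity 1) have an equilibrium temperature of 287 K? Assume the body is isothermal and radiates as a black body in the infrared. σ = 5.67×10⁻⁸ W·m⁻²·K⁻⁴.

d ≈ 6.73×10¹⁰ m

For an isothermal black-emitting sphere, (1−a)S·πr² = σ·4πr²·T⁴ ⇒ S = 4σT⁴/(1−a).
S = 4·5.67×10⁻⁸·(287)⁴/0.490 = 3140 W/m².
Flux falls as S = L/(4πd²), so d = √(L/(4πS)) = √(1.79×10²⁶/(4π·3140)).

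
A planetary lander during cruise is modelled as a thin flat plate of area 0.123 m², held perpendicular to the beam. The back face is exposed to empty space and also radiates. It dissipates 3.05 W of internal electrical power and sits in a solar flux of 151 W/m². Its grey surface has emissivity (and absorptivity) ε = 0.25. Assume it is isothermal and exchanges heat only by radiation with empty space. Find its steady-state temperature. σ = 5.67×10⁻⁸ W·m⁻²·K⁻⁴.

T ≈ 217 K

At steady state, absorbed solar power + internal power = radiated power.
Absorbed: α·S·A_cross = 0.25·151·0.1230 = 4.643 W (cross-section A).
Total input = 4.643 + 3.05 = 7.693 W.
Radiated: εσ·A_surf·T⁴ with A_surf = 2A = 0.2460 m².
T⁴ = 7.693/(0.25·5.67×10⁻⁸·0.2460) = 2.206×10⁹ K⁴.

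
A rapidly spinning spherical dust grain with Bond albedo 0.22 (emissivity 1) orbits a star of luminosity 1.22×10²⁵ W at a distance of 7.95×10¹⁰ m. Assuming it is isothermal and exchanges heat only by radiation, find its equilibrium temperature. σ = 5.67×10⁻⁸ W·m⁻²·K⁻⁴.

T ≈ 152 K

First find the stellar flux at distance d: S = L/(4πd²) = 1.22×10²⁵/(4π·(7.95×10¹⁰)²) = 153.6 W/m².
For an isothermal sphere, absorbed (1−a)S·πr² = emitted σ·4πr²·T⁴, so T⁴ = (1−a)S/(4σ).
T⁴ = 0.780·153.6/(4·5.67×10⁻⁸) = 5.283×10⁸ K⁴.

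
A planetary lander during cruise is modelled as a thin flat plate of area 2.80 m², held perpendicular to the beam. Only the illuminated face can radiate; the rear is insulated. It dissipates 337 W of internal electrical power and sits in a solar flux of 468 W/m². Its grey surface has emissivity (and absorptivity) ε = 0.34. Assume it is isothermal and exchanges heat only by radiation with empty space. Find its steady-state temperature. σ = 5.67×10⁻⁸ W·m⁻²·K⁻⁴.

At steady state, absorbed solar power + internal power = radiated power.
Absorbed: α·S·A_cross = 0.34·468·2.800 = 445.5 W (cross-section A).
Total input = 445.5 + 337 = 782.5 W.
Radiated: εσ·A_surf·T⁴ with A_surf = A = 2.800 m².
T⁴ = 782.5/(0.34·5.67×10⁻⁸·2.800) = 1.450×10¹⁰ K⁴.

T ≈ 347 K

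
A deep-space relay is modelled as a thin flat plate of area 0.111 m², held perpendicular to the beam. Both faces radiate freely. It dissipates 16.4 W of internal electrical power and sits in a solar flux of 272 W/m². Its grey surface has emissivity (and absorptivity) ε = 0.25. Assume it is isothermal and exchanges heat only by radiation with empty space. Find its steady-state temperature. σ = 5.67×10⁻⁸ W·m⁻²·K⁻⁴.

At steady state, absorbed solar power + internal power = radiated power.
Absorbed: α·S·A_cross = 0.25·272·0.1110 = 7.548 W (cross-section A).
Total input = 7.548 + 16.4 = 23.95 W.
Radiated: εσ·A_surf·T⁴ with A_surf = 2A = 0.2220 m².
T⁴ = 23.95/(0.25·5.67×10⁻⁸·0.2220) = 7.610×10⁹ K⁴.

T ≈ 295 K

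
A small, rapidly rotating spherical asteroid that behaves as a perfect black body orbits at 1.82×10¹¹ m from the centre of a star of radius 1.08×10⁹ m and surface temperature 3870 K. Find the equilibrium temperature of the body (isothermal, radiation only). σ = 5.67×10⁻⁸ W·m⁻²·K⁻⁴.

T ≈ 211 K

The star's surface emits σT_*⁴; at distance d the flux is S = σT_*⁴(R_*/d)².
S = 5.67×10⁻⁸·(3870)⁴·(1.08×10⁹/1.82×10¹¹)² = 447.8 W/m².
For an isothermal sphere T⁴ = (1−a)S/(4σ) = 1.975×10⁹ K⁴.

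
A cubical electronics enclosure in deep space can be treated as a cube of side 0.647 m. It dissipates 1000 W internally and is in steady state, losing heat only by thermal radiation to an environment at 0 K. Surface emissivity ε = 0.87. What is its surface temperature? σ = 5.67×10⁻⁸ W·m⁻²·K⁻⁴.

Steady state: internal power = radiated power, P = εσA T⁴.
Radiating area A = 6L² = 2.512 m².
T⁴ = P/(εσA) = 1000/(0.87·5.67×10⁻⁸·2.512) = 8.071×10⁹ K⁴.
T = (8.071×10⁹)^(1/4).

T ≈ 300 K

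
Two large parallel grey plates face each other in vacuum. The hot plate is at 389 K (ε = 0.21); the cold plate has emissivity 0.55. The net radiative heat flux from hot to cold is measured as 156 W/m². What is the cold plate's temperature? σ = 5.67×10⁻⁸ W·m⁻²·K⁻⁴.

q = σ(T₁⁴ − T₂⁴)/(1/ε₁ + 1/ε₂ − 1); denominator = 5.580.
T₂⁴ = T₁⁴ − q·(1/ε₁+1/ε₂−1)/σ = 2.290×10¹⁰ − 156·5.580/5.67×10⁻⁸
    = 7.545×10⁹ K⁴.

T₂ ≈ 295 K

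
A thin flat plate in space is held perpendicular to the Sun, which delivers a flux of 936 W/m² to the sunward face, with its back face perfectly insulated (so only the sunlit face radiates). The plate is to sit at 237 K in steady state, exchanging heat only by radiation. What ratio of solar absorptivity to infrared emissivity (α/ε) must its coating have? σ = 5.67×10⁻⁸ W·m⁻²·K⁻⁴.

α/ε ≈ 0.191

Balance: αS·A = εσ·1A·T⁴ ⇒ α/ε = σT⁴/S.
α/ε = 5.67×10⁻⁸·(237)⁴/936 = 5.67×10⁻⁸·3.155×10⁹/936.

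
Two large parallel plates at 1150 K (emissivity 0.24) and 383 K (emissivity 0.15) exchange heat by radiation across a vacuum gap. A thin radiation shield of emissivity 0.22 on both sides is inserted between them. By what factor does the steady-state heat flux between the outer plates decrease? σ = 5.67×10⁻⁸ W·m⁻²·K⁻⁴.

factor ≈ 1.82

Without shield: q₀ = σΔ(T⁴)/(1/ε₁+1/ε₂−1) with denominator 9.833.
With shield the two gaps are in series; the resistances add: (1/ε₁+1/ε_s−1)+(1/ε_s+1/ε₂−1) = 7.712+10.21 = 17.92.
Heat-flux ratio q₀/q = 17.92/9.833.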